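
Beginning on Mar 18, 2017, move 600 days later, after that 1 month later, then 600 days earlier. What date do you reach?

Advancing 600 days from March 18, 2017:
March has 31 days, so 31 − 18 = 13 days remain after March 18, 2017; 600 − 13 = 587 left.
April 2017 has 30 days: 587 − 30 = 557 left.
May 2017 has 31 days: 557 − 31 = 526 left.
June 2017 has 30 days: 526 − 30 = 496 left.
July 2017 has 31 days: 496 − 31 = 465 left.
August 2017 has 31 days: 465 − 31 = 434 left.
September 2017 has 30 days: 434 − 30 = 404 left.
October 2017 has 31 days: 404 − 31 = 373 left.
November 2017 has 30 days: 373 − 30 = 343 left.
December 2017 has 31 days: 343 − 31 = 312 left.
January 2018 has 31 days: 312 − 31 = 281 left.
February 2018 has 28 days (2018 is not a leap year): 281 − 28 = 253 left.
March 2018 has 31 days: 253 − 31 = 222 left.
April 2018 has 30 days: 222 − 30 = 192 left.
May 2018 has 31 days: 192 − 31 = 161 left.
June 2018 has 30 days: 161 − 30 = 131 left.
July 2018 has 31 days: 131 − 31 = 100 left.
August 2018 has 31 days: 100 − 31 = 69 left.
September 2018 has 30 days: 69 − 30 = 39 left.
October 2018 has 31 days: 39 − 31 = 8 left.
8 days into November 2018 → November 8, 2018.
Advancing 1 month from November 8, 2018:
month 11 + 1 = 12 → December 2018.
Day 8 is valid in December, giving December 8, 2018.
Going back 600 days from December 8, 2018:
Going back 8 days from December 8, 2018 reaches the end of the previous month; 600 − 8 = 592 left.
November 2018 has 30 days: 592 − 30 = 562 left.
October 2018 has 31 days: 562 − 31 = 531 left.
September 2018 has 30 days: 531 − 30 = 501 left.
August 2018 has 31 days: 501 − 31 = 470 left.
July 2018 has 31 days: 470 − 31 = 439 left.
June 2018 has 30 days: 439 − 30 = 409 left.
May 2018 has 31 days: 409 − 31 = 378 left.
April 2018 has 30 days: 378 − 30 = 348 left.
March 2018 has 31 days: 348 − 31 = 317 left.
February 2018 has 28 days (2018 is not a leap year): 317 − 28 = 289 left.
January 2018 has 31 days: 289 − 31 = 258 left.
December 2017 has 31 days: 258 − 31 = 227 left.
November 2017 has 30 days: 227 − 30 = 197 left.
October 2017 has 31 days: 197 − 31 = 166 left.
September 2017 has 30 days: 166 − 30 = 136 left.
August 2017 has 31 days: 136 − 31 = 105 left.
July 2017 has 31 days: 105 − 31 = 74 left.
June 2017 has 30 days: 74 − 30 = 44 left.
May 2017 has 31 days: 44 − 31 = 13 left.
April 2017 has 30 days; 30 − 13 = 17 → April 17, 2017.

April 17, 2017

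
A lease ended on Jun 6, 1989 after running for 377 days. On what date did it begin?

Subtracting 377 days from June 6, 1989.
Going back 6 days from June 6, 1989 reaches the end of the previous month; 377 − 6 = 371 left.
May 1989 has 31 days: 371 − 31 = 340 left.
April 1989 has 30 days: 340 − 30 = 310 left.
March 1989 has 31 days: 310 − 31 = 279 left.
February 1989 has 28 days (1989 is not a leap year): 279 − 28 = 251 left.
January 1989 has 31 days: 251 − 31 = 220 left.
December 1988 has 31 days: 220 − 31 = 189 left.
November 1988 has 30 days: 189 − 30 = 159 left.
October 1988 has 31 days: 159 − 31 = 128 left.
September 1988 has 30 days: 128 − 30 = 98 left.
August 1988 has 31 days: 98 − 31 = 67 left.
July 1988 has 31 days: 67 − 31 = 36 left.
June 1988 has 30 days: 36 − 30 = 6 left.
May 1988 has 31 days; 31 − 6 = 25 → May 25, 1988.

May 25, 1988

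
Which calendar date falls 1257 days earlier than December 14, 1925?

Going back 1257 days from December 14, 1925.
Going back 14 days from December 14, 1925 reaches the end of the previous month; 1257 − 14 = 1243 left.
November 1925 has 30 days: 1243 − 30 = 1213 left.
October 1925 has 31 days: 1213 − 31 = 1182 left.
September 1925 has 30 days: 1182 − 30 = 1152 left.
August 1925 has 31 days: 1152 − 31 = 1121 left.
July 1925 has 31 days: 1121 − 31 = 1090 left.
June 1925 has 30 days: 1090 − 30 = 1060 left.
May 1925 has 31 days: 1060 − 31 = 1029 left.
April 1925 has 30 days: 1029 − 30 = 999 left.
March 1925 has 31 days: 999 − 31 = 968 left.
February 1925 has 28 days (1925 is not a leap year): 968 − 28 = 940 left.
January 1925 has 31 days: 940 − 31 = 909 left.
December 1924 has 31 days: 909 − 31 = 878 left.
November 1924 has 30 days: 878 − 30 = 848 left.
October 1924 has 31 days: 848 − 31 = 817 left.
September 1924 has 30 days: 817 − 30 = 787 left.
August 1924 has 31 days: 787 − 31 = 756 left.
July 1924 has 31 days: 756 − 31 = 725 left.
June 1924 has 30 days: 725 − 30 = 695 left.
May 1924 has 31 days: 695 − 31 = 664 left.
April 1924 has 30 days: 664 − 30 = 634 left.
March 1924 has 31 days: 634 − 31 = 603 left.
February 1924 has 29 days (1924 is a leap year): 603 − 29 = 574 left.
January 1924 has 31 days: 574 − 31 = 543 left.
December 1923 has 31 days: 543 − 31 = 512 left.
November 1923 has 30 days: 512 − 30 = 482 left.
October 1923 has 31 days: 482 − 31 = 451 left.
September 1923 has 30 days: 451 − 30 = 421 left.
August 1923 has 31 days: 421 − 31 = 390 left.
July 1923 has 31 days: 390 − 31 = 359 left.
June 1923 has 30 days: 359 − 30 = 329 left.
May 1923 has 31 days: 329 − 31 = 298 left.
April 1923 has 30 days: 298 − 30 = 268 left.
March 1923 has 31 days: 268 − 31 = 237 left.
February 1923 has 28 days (1923 is not a leap year): 237 − 28 = 209 left.
January 1923 has 31 days: 209 − 31 = 178 left.
December 1922 has 31 days: 178 − 31 = 147 left.
November 1922 has 30 days: 147 − 30 = 117 left.
October 1922 has 31 days: 117 − 31 = 86 left.
September 1922 has 30 days: 86 − 30 = 56 left.
August 1922 has 31 days: 56 − 31 = 25 left.
July 1922 has 31 days; 31 − 25 = 6 → July 6, 1922.

July 6, 1922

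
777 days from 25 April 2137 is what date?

June 11, 2139

Counting forward 777 days from April 25, 2137.
April has 30 days, so 30 − 25 = 5 days remain after April 25, 2137; 777 − 5 = 772 left.
May 2137 has 31 days: 772 − 31 = 741 left.
June 2137 has 30 days: 741 − 30 = 711 left.
July 2137 has 31 days: 711 − 31 = 680 left.
August 2137 has 31 days: 680 − 31 = 649 left.
September 2137 has 30 days: 649 − 30 = 619 left.
October 2137 has 31 days: 619 − 31 = 588 left.
November 2137 has 30 days: 588 − 30 = 558 left.
December 2137 has 31 days: 558 − 31 = 527 left.
January 2138 has 31 days: 527 − 31 = 496 left.
February 2138 has 28 days (2138 is not a leap year): 496 − 28 = 468 left.
March 2138 has 31 days: 468 − 31 = 437 left.
April 2138 has 30 days: 437 − 30 = 407 left.
May 2138 has 31 days: 407 − 31 = 376 left.
June 2138 has 30 days: 376 − 30 = 346 left.
July 2138 has 31 days: 346 − 31 = 315 left.
August 2138 has 31 days: 315 − 31 = 284 left.
September 2138 has 30 days: 284 − 30 = 254 left.
October 2138 has 31 days: 254 − 31 = 223 left.
November 2138 has 30 days: 223 − 30 = 193 left.
December 2138 has 31 days: 193 − 31 = 162 left.
January 2139 has 31 days: 162 − 31 = 131 left.
February 2139 has 28 days (2139 is not a leap year): 131 − 28 = 103 left.
March 2139 has 31 days: 103 − 31 = 72 left.
April 2139 has 30 days: 72 − 30 = 42 left.
May 2139 has 31 days: 42 − 31 = 11 left.
11 days into June 2139 → June 11, 2139.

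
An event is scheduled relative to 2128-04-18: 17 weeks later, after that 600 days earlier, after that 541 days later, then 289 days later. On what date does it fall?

Adding 17 weeks (= 119 days) from April 18, 2128:
April has 30 days, so 30 − 18 = 12 days remain after April 18, 2128; 119 − 12 = 107 left.
May 2128 has 31 days: 107 − 31 = 76 left.
June 2128 has 30 days: 76 − 30 = 46 left.
July 2128 has 31 days: 46 − 31 = 15 left.
15 days into August 2128 → August 15, 2128.
Counting back 600 days from August 15, 2128:
Going back 15 days from August 15, 2128 reaches the end of the previous month; 600 − 15 = 585 left.
July 2128 has 31 days: 585 − 31 = 554 left.
June 2128 has 30 days: 554 − 30 = 524 left.
May 2128 has 31 days: 524 − 31 = 493 left.
April 2128 has 30 days: 493 − 30 = 463 left.
March 2128 has 31 days: 463 − 31 = 432 left.
February 2128 has 29 days (2128 is a leap year): 432 − 29 = 403 left.
January 2128 has 31 days: 403 − 31 = 372 left.
December 2127 has 31 days: 372 − 31 = 341 left.
November 2127 has 30 days: 341 − 30 = 311 left.
October 2127 has 31 days: 311 − 31 = 280 left.
September 2127 has 30 days: 280 − 30 = 250 left.
August 2127 has 31 days: 250 − 31 = 219 left.
July 2127 has 31 days: 219 − 31 = 188 left.
June 2127 has 30 days: 188 − 30 = 158 left.
May 2127 has 31 days: 158 − 31 = 127 left.
April 2127 has 30 days: 127 − 30 = 97 left.
March 2127 has 31 days: 97 − 31 = 66 left.
February 2127 has 28 days (2127 is not a leap year): 66 − 28 = 38 left.
January 2127 has 31 days: 38 − 31 = 7 left.
December 2126 has 31 days; 31 − 7 = 24 → December 24, 2126.
Counting forward 541 days from December 24, 2126:
December has 31 days, so 31 − 24 = 7 days remain after December 24, 2126; 541 − 7 = 534 left.
January 2127 has 31 days: 534 − 31 = 503 left.
February 2127 has 28 days (2127 is not a leap year): 503 − 28 = 475 left.
March 2127 has 31 days: 475 − 31 = 444 left.
April 2127 has 30 days: 444 − 30 = 414 left.
May 2127 has 31 days: 414 − 31 = 383 left.
June 2127 has 30 days: 383 − 30 = 353 left.
July 2127 has 31 days: 353 − 31 = 322 left.
August 2127 has 31 days: 322 − 31 = 291 left.
September 2127 has 30 days: 291 − 30 = 261 left.
October 2127 has 31 days: 261 − 31 = 230 left.
November 2127 has 30 days: 230 − 30 = 200 left.
December 2127 has 31 days: 200 − 31 = 169 left.
January 2128 has 31 days: 169 − 31 = 138 left.
February 2128 has 29 days (2128 is a leap year): 138 − 29 = 109 left.
March 2128 has 31 days: 109 − 31 = 78 left.
April 2128 has 30 days: 78 − 30 = 48 left.
May 2128 has 31 days: 48 − 31 = 17 left.
17 days into June 2128 → June 17, 2128.
Adding 289 days from June 17, 2128:
June has 30 days, so 30 − 17 = 13 days remain after June 17, 2128; 289 − 13 = 276 left.
July 2128 has 31 days: 276 − 31 = 245 left.
August 2128 has 31 days: 245 − 31 = 214 left.
September 2128 has 30 days: 214 − 30 = 184 left.
October 2128 has 31 days: 184 − 31 = 153 left.
November 2128 has 30 days: 153 − 30 = 123 left.
December 2128 has 31 days: 123 − 31 = 92 left.
January 2129 has 31 days: 92 − 31 = 61 left.
February 2129 has 28 days (2129 is not a leap year): 61 − 28 = 33 left.
March 2129 has 31 days: 33 − 31 = 2 left.
2 days into April 2129 → April 2, 2129.

April 2, 2129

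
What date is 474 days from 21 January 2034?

May 10, 2035

Counting forward 474 days from January 21, 2034.
January has 31 days, so 31 − 21 = 10 days remain after January 21, 2034; 474 − 10 = 464 left.
February 2034 has 28 days (2034 is not a leap year): 464 − 28 = 436 left.
March 2034 has 31 days: 436 − 31 = 405 left.
April 2034 has 30 days: 405 − 30 = 375 left.
May 2034 has 31 days: 375 − 31 = 344 left.
June 2034 has 30 days: 344 − 30 = 314 left.
July 2034 has 31 days: 314 − 31 = 283 left.
August 2034 has 31 days: 283 − 31 = 252 left.
September 2034 has 30 days: 252 − 30 = 222 left.
October 2034 has 31 days: 222 − 31 = 191 left.
November 2034 has 30 days: 191 − 30 = 161 left.
December 2034 has 31 days: 161 − 31 = 130 left.
January 2035 has 31 days: 130 − 31 = 99 left.
February 2035 has 28 days (2035 is not a leap year): 99 − 28 = 71 left.
March 2035 has 31 days: 71 − 31 = 40 left.
April 2035 has 30 days: 40 − 30 = 10 left.
10 days into May 2035 → May 10, 2035.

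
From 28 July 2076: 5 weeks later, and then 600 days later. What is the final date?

Adding 5 weeks (= 35 days) from July 28, 2076:
July has 31 days, so 31 − 28 = 3 days remain after July 28, 2076; 35 − 3 = 32 left.
August 2076 has 31 days: 32 − 31 = 1 left.
1 day into September 2076 → September 1, 2076.
Adding 600 days from September 1, 2076:
September has 30 days, so 30 − 1 = 29 days remain after September 1, 2076; 600 − 29 = 571 left.
October 2076 has 31 days: 571 − 31 = 540 left.
November 2076 has 30 days: 540 − 30 = 510 left.
December 2076 has 31 days: 510 − 31 = 479 left.
January 2077 has 31 days: 479 − 31 = 448 left.
February 2077 has 28 days (2077 is not a leap year): 448 − 28 = 420 left.
March 2077 has 31 days: 420 − 31 = 389 left.
April 2077 has 30 days: 389 − 30 = 359 left.
May 2077 has 31 days: 359 − 31 = 328 left.
June 2077 has 30 days: 328 − 30 = 298 left.
July 2077 has 31 days: 298 − 31 = 267 left.
August 2077 has 31 days: 267 − 31 = 236 left.
September 2077 has 30 days: 236 − 30 = 206 left.
October 2077 has 31 days: 206 − 31 = 175 left.
November 2077 has 30 days: 175 − 30 = 145 left.
December 2077 has 31 days: 145 − 31 = 114 left.
January 2078 has 31 days: 114 − 31 = 83 left.
February 2078 has 28 days (2078 is not a leap year): 83 − 28 = 55 left.
March 2078 has 31 days: 55 − 31 = 24 left.
24 days into April 2078 → April 24, 2078.

April 24, 2078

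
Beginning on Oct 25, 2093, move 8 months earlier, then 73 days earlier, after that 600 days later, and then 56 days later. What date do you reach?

October 1, 2094

Going back 8 months from October 25, 2093:
month 10 − 8 = 2 → February 2093.
Day 25 is valid in February, giving February 25, 2093.
Subtracting 73 days from February 25, 2093:
Going back 25 days from February 25, 2093 reaches the end of the previous month; 73 − 25 = 48 left.
January 2093 has 31 days: 48 − 31 = 17 left.
December 2092 has 31 days; 31 − 17 = 14 → December 14, 2092.
Advancing 600 days from December 14, 2092:
December has 31 days, so 31 − 14 = 17 days remain after December 14, 2092; 600 − 17 = 583 left.
January 2093 has 31 days: 583 − 31 = 552 left.
February 2093 has 28 days (2093 is not a leap year): 552 − 28 = 524 left.
March 2093 has 31 days: 524 − 31 = 493 left.
April 2093 has 30 days: 493 − 30 = 463 left.
May 2093 has 31 days: 463 − 31 = 432 left.
June 2093 has 30 days: 432 − 30 = 402 left.
July 2093 has 31 days: 402 − 31 = 371 left.
August 2093 has 31 days: 371 − 31 = 340 left.
September 2093 has 30 days: 340 − 30 = 310 left.
October 2093 has 31 days: 310 − 31 = 279 left.
November 2093 has 30 days: 279 − 30 = 249 left.
December 2093 has 31 days: 249 − 31 = 218 left.
January 2094 has 31 days: 218 − 31 = 187 left.
February 2094 has 28 days (2094 is not a leap year): 187 − 28 = 159 left.
March 2094 has 31 days: 159 − 31 = 128 left.
April 2094 has 30 days: 128 − 30 = 98 left.
May 2094 has 31 days: 98 − 31 = 67 left.
June 2094 has 30 days: 67 − 30 = 37 left.
July 2094 has 31 days: 37 − 31 = 6 left.
6 days into August 2094 → August 6, 2094.
Advancing 56 days from August 6, 2094:
August has 31 days, so 31 − 6 = 25 days remain after August 6, 2094; 56 − 25 = 31 left.
September 2094 has 30 days: 31 − 30 = 1 left.
1 day into October 2094 → October 1, 2094.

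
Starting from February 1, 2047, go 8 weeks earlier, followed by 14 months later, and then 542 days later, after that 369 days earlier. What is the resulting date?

July 29, 2048

Counting back 8 weeks (= 56 days) from February 1, 2047:
Going back 1 day from February 1, 2047 reaches the end of the previous month; 56 − 1 = 55 left.
January 2047 has 31 days: 55 − 31 = 24 left.
December 2046 has 31 days; 31 − 24 = 7 → December 7, 2046.
Advancing 14 months from December 7, 2046:
month 12 + 14 = 26, which is month 2 of year 2048 → February 2048.
Day 7 is valid in February, giving February 7, 2048.
Adding 542 days from February 7, 2048:
February has 29 days, so 29 − 7 = 22 days remain after February 7, 2048; 542 − 22 = 520 left.
March 2048 has 31 days: 520 − 31 = 489 left.
April 2048 has 30 days: 489 − 30 = 459 left.
May 2048 has 31 days: 459 − 31 = 428 left.
June 2048 has 30 days: 428 − 30 = 398 left.
July 2048 has 31 days: 398 − 31 = 367 left.
August 2048 has 31 days: 367 − 31 = 336 left.
September 2048 has 30 days: 336 − 30 = 306 left.
October 2048 has 31 days: 306 − 31 = 275 left.
November 2048 has 30 days: 275 − 30 = 245 left.
December 2048 has 31 days: 245 − 31 = 214 left.
January 2049 has 31 days: 214 − 31 = 183 left.
February 2049 has 28 days (2049 is not a leap year): 183 − 28 = 155 left.
March 2049 has 31 days: 155 − 31 = 124 left.
April 2049 has 30 days: 124 − 30 = 94 left.
May 2049 has 31 days: 94 − 31 = 63 left.
June 2049 has 30 days: 63 − 30 = 33 left.
July 2049 has 31 days: 33 − 31 = 2 left.
2 days into August 2049 → August 2, 2049.
Going back 369 days from August 2, 2049:
Going back 2 days from August 2, 2049 reaches the end of the previous month; 369 − 2 = 367 left.
July 2049 has 31 days: 367 − 31 = 336 left.
June 2049 has 30 days: 336 − 30 = 306 left.
May 2049 has 31 days: 306 − 31 = 275 left.
April 2049 has 30 days: 275 − 30 = 245 left.
March 2049 has 31 days: 245 − 31 = 214 left.
February 2049 has 28 days (2049 is not a leap year): 214 − 28 = 186 left.
January 2049 has 31 days: 186 − 31 = 155 left.
December 2048 has 31 days: 155 − 31 = 124 left.
November 2048 has 30 days: 124 − 30 = 94 left.
October 2048 has 31 days: 94 − 31 = 63 left.
September 2048 has 30 days: 63 − 30 = 33 left.
August 2048 has 31 days: 33 − 31 = 2 left.
July 2048 has 31 days; 31 − 2 = 29 → July 29, 2048.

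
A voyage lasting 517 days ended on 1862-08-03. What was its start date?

March 4, 1861

Counting back 517 days from August 3, 1862.
Going back 3 days from August 3, 1862 reaches the end of the previous month; 517 − 3 = 514 left.
July 1862 has 31 days: 514 − 31 = 483 left.
June 1862 has 30 days: 483 − 30 = 453 left.
May 1862 has 31 days: 453 − 31 = 422 left.
April 1862 has 30 days: 422 − 30 = 392 left.
March 1862 has 31 days: 392 − 31 = 361 left.
February 1862 has 28 days (1862 is not a leap year): 361 − 28 = 333 left.
January 1862 has 31 days: 333 − 31 = 302 left.
December 1861 has 31 days: 302 − 31 = 271 left.
November 1861 has 30 days: 271 − 30 = 241 left.
October 1861 has 31 days: 241 − 31 = 210 left.
September 1861 has 30 days: 210 − 30 = 180 left.
August 1861 has 31 days: 180 − 31 = 149 left.
July 1861 has 31 days: 149 − 31 = 118 left.
June 1861 has 30 days: 118 − 30 = 88 left.
May 1861 has 31 days: 88 − 31 = 57 left.
April 1861 has 30 days: 57 − 30 = 27 left.
March 1861 has 31 days; 31 − 27 = 4 → March 4, 1861.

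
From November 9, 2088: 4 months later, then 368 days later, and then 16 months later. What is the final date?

Counting forward 4 months from November 9, 2088:
month 11 + 4 = 15, which is month 3 of year 2089 → March 2089.
Day 9 is valid in March, giving March 9, 2089.
Advancing 368 days from March 9, 2089:
March has 31 days, so 31 − 9 = 22 days remain after March 9, 2089; 368 − 22 = 346 left.
April 2089 has 30 days: 346 − 30 = 316 left.
May 2089 has 31 days: 316 − 31 = 285 left.
June 2089 has 30 days: 285 − 30 = 255 left.
July 2089 has 31 days: 255 − 31 = 224 left.
August 2089 has 31 days: 224 − 31 = 193 left.
September 2089 has 30 days: 193 − 30 = 163 left.
October 2089 has 31 days: 163 − 31 = 132 left.
November 2089 has 30 days: 132 − 30 = 102 left.
December 2089 has 31 days: 102 − 31 = 71 left.
January 2090 has 31 days: 71 − 31 = 40 left.
February 2090 has 28 days (2090 is not a leap year): 40 − 28 = 12 left.
12 days into March 2090 → March 12, 2090.
Adding 16 months from March 12, 2090:
month 3 + 16 = 19, which is month 7 of year 2091 → July 2091.
Day 12 is valid in July, giving July 12, 2091.

July 12, 2091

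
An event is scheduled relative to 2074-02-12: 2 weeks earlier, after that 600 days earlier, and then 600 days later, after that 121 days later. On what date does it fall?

Counting back 2 weeks (= 14 days) from February 12, 2074:
Going back 12 days from February 12, 2074 reaches the end of the previous month; 14 − 12 = 2 left.
January 2074 has 31 days; 31 − 2 = 29 → January 29, 2074.
Subtracting 600 days from January 29, 2074:
Going back 29 days from January 29, 2074 reaches the end of the previous month; 600 − 29 = 571 left.
December 2073 has 31 days: 571 − 31 = 540 left.
November 2073 has 30 days: 540 − 30 = 510 left.
October 2073 has 31 days: 510 − 31 = 479 left.
September 2073 has 30 days: 479 − 30 = 449 left.
August 2073 has 31 days: 449 − 31 = 418 left.
July 2073 has 31 days: 418 − 31 = 387 left.
June 2073 has 30 days: 387 − 30 = 357 left.
May 2073 has 31 days: 357 − 31 = 326 left.
April 2073 has 30 days: 326 − 30 = 296 left.
March 2073 has 31 days: 296 − 31 = 265 left.
February 2073 has 28 days (2073 is not a leap year): 265 − 28 = 237 left.
January 2073 has 31 days: 237 − 31 = 206 left.
December 2072 has 31 days: 206 − 31 = 175 left.
November 2072 has 30 days: 175 − 30 = 145 left.
October 2072 has 31 days: 145 − 31 = 114 left.
September 2072 has 30 days: 114 − 30 = 84 left.
August 2072 has 31 days: 84 − 31 = 53 left.
July 2072 has 31 days: 53 − 31 = 22 left.
June 2072 has 30 days; 30 − 22 = 8 → June 8, 2072.
Advancing 600 days from June 8, 2072:
June has 30 days, so 30 − 8 = 22 days remain after June 8, 2072; 600 − 22 = 578 left.
July 2072 has 31 days: 578 − 31 = 547 left.
August 2072 has 31 days: 547 − 31 = 516 left.
September 2072 has 30 days: 516 − 30 = 486 left.
October 2072 has 31 days: 486 − 31 = 455 left.
November 2072 has 30 days: 455 − 30 = 425 left.
December 2072 has 31 days: 425 − 31 = 394 left.
January 2073 has 31 days: 394 − 31 = 363 left.
February 2073 has 28 days (2073 is not a leap year): 363 − 28 = 335 left.
March 2073 has 31 days: 335 − 31 = 304 left.
April 2073 has 30 days: 304 − 30 = 274 left.
May 2073 has 31 days: 274 − 31 = 243 left.
June 2073 has 30 days: 243 − 30 = 213 left.
July 2073 has 31 days: 213 − 31 = 182 left.
August 2073 has 31 days: 182 − 31 = 151 left.
September 2073 has 30 days: 151 − 30 = 121 left.
October 2073 has 31 days: 121 − 31 = 90 left.
November 2073 has 30 days: 90 − 30 = 60 left.
December 2073 has 31 days: 60 − 31 = 29 left.
29 days into January 2074 → January 29, 2074.
Adding 121 days from January 29, 2074:
January has 31 days, so 31 − 29 = 2 days remain after January 29, 2074; 121 − 2 = 119 left.
February 2074 has 28 days (2074 is not a leap year): 119 − 28 = 91 left.
March 2074 has 31 days: 91 − 31 = 60 left.
April 2074 has 30 days: 60 − 30 = 30 left.
30 days into May 2074 → May 30, 2074.

May 30, 2074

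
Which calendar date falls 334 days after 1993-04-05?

March 5, 1994

Adding 334 days from April 5, 1993.
April has 30 days, so 30 − 5 = 25 days remain after April 5, 1993; 334 − 25 = 309 left.
May 1993 has 31 days: 309 − 31 = 278 left.
June 1993 has 30 days: 278 − 30 = 248 left.
July 1993 has 31 days: 248 − 31 = 217 left.
August 1993 has 31 days: 217 − 31 = 186 left.
September 1993 has 30 days: 186 − 30 = 156 left.
October 1993 has 31 days: 156 − 31 = 125 left.
November 1993 has 30 days: 125 − 30 = 95 left.
December 1993 has 31 days: 95 − 31 = 64 left.
January 1994 has 31 days: 64 − 31 = 33 left.
February 1994 has 28 days (1994 is not a leap year): 33 − 28 = 5 left.
5 days into March 1994 → March 5, 1994.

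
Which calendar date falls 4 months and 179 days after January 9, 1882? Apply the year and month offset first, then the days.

November 4, 1882

Advancing 4 months and 179 days from January 9, 1882: first the month/year part, then the days.
month 1 + 4 = 5 → May 1882.
Day 9 is valid in May, giving May 9, 1882.
Now add 179 days from May 9, 1882.
May has 31 days, so 31 − 9 = 22 days remain after May 9, 1882; 179 − 22 = 157 left.
June 1882 has 30 days: 157 − 30 = 127 left.
July 1882 has 31 days: 127 − 31 = 96 left.
August 1882 has 31 days: 96 − 31 = 65 left.
September 1882 has 30 days: 65 − 30 = 35 left.
October 1882 has 31 days: 35 − 31 = 4 left.
4 days into November 1882 → November 4, 1882.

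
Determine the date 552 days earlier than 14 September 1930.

March 11, 1929

Going back 552 days from September 14, 1930.
Going back 14 days from September 14, 1930 reaches the end of the previous month; 552 − 14 = 538 left.
August 1930 has 31 days: 538 − 31 = 507 left.
July 1930 has 31 days: 507 − 31 = 476 left.
June 1930 has 30 days: 476 − 30 = 446 left.
May 1930 has 31 days: 446 − 31 = 415 left.
April 1930 has 30 days: 415 − 30 = 385 left.
March 1930 has 31 days: 385 − 31 = 354 left.
February 1930 has 28 days (1930 is not a leap year): 354 − 28 = 326 left.
January 1930 has 31 days: 326 − 31 = 295 left.
December 1929 has 31 days: 295 − 31 = 264 left.
November 1929 has 30 days: 264 − 30 = 234 left.
October 1929 has 31 days: 234 − 31 = 203 left.
September 1929 has 30 days: 203 − 30 = 173 left.
August 1929 has 31 days: 173 − 31 = 142 left.
July 1929 has 31 days: 142 − 31 = 111 left.
June 1929 has 30 days: 111 − 30 = 81 left.
May 1929 has 31 days: 81 − 31 = 50 left.
April 1929 has 30 days: 50 − 30 = 20 left.
March 1929 has 31 days; 31 − 20 = 11 → March 11, 1929.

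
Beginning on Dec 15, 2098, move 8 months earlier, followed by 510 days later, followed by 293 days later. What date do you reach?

Subtracting 8 months from December 15, 2098:
month 12 − 8 = 4 → April 2098.
Day 15 is valid in April, giving April 15, 2098.
Counting forward 510 days from April 15, 2098:
April has 30 days, so 30 − 15 = 15 days remain after April 15, 2098; 510 − 15 = 495 left.
May 2098 has 31 days: 495 − 31 = 464 left.
June 2098 has 30 days: 464 − 30 = 434 left.
July 2098 has 31 days: 434 − 31 = 403 left.
August 2098 has 31 days: 403 − 31 = 372 left.
September 2098 has 30 days: 372 − 30 = 342 left.
October 2098 has 31 days: 342 − 31 = 311 left.
November 2098 has 30 days: 311 − 30 = 281 left.
December 2098 has 31 days: 281 − 31 = 250 left.
January 2099 has 31 days: 250 − 31 = 219 left.
February 2099 has 28 days (2099 is not a leap year): 219 − 28 = 191 left.
March 2099 has 31 days: 191 − 31 = 160 left.
April 2099 has 30 days: 160 − 30 = 130 left.
May 2099 has 31 days: 130 − 31 = 99 left.
June 2099 has 30 days: 99 − 30 = 69 left.
July 2099 has 31 days: 69 − 31 = 38 left.
August 2099 has 31 days: 38 − 31 = 7 left.
7 days into September 2099 → September 7, 2099.
Counting forward 293 days from September 7, 2099:
September has 30 days, so 30 − 7 = 23 days remain after September 7, 2099; 293 − 23 = 270 left.
October 2099 has 31 days: 270 − 31 = 239 left.
November 2099 has 30 days: 239 − 30 = 209 left.
December 2099 has 31 days: 209 − 31 = 178 left.
January 2100 has 31 days: 178 − 31 = 147 left.
February 2100 has 28 days (2100 is not a leap year (divisible by 100 but not 400)): 147 − 28 = 119 left.
March 2100 has 31 days: 119 − 31 = 88 left.
April 2100 has 30 days: 88 − 30 = 58 left.
May 2100 has 31 days: 58 − 31 = 27 left.
27 days into June 2100 → June 27, 2100.

June 27, 2100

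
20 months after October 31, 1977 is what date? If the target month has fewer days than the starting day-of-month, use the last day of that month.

Adding 20 months from October 31, 1977.
month 10 + 20 = 30, which is month 6 of year 1979 → June 1979.
June 1979 has only 30 days and the start was day 31, so the date clamps to June 30, 1979.

June 30, 1979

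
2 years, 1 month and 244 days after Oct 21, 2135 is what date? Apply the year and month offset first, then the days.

Adding 2 years, 1 month and 244 days from October 21, 2135: first the month/year part, then the days.
+2 years → 2137; month 10 + 1 = 11 → November 2137.
Day 21 is valid in November, giving November 21, 2137.
Now add 244 days from November 21, 2137.
November has 30 days, so 30 − 21 = 9 days remain after November 21, 2137; 244 − 9 = 235 left.
December 2137 has 31 days: 235 − 31 = 204 left.
January 2138 has 31 days: 204 − 31 = 173 left.
February 2138 has 28 days (2138 is not a leap year): 173 − 28 = 145 left.
March 2138 has 31 days: 145 − 31 = 114 left.
April 2138 has 30 days: 114 − 30 = 84 left.
May 2138 has 31 days: 84 − 31 = 53 left.
June 2138 has 30 days: 53 − 30 = 23 left.
23 days into July 2138 → July 23, 2138.

July 23, 2138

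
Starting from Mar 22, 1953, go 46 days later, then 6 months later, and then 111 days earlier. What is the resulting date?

Advancing 46 days from March 22, 1953:
March has 31 days, so 31 − 22 = 9 days remain after March 22, 1953; 46 − 9 = 37 left.
April 1953 has 30 days: 37 − 30 = 7 left.
7 days into May 1953 → May 7, 1953.
Advancing 6 months from May 7, 1953:
month 5 + 6 = 11 → November 1953.
Day 7 is valid in November, giving November 7, 1953.
Going back 111 days from November 7, 1953:
Going back 7 days from November 7, 1953 reaches the end of the previous month; 111 − 7 = 104 left.
October 1953 has 31 days: 104 − 31 = 73 left.
September 1953 has 30 days: 73 − 30 = 43 left.
August 1953 has 31 days: 43 − 31 = 12 left.
July 1953 has 31 days; 31 − 12 = 19 → July 19, 1953.

July 19, 1953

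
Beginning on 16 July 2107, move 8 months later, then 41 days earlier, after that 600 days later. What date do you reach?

September 26, 2109

Advancing 8 months from July 16, 2107:
month 7 + 8 = 15, which is month 3 of year 2108 → March 2108.
Day 16 is valid in March, giving March 16, 2108.
Going back 41 days from March 16, 2108:
Going back 16 days from March 16, 2108 reaches the end of the previous month; 41 − 16 = 25 left.
February 2108 has 29 days; 29 − 25 = 4 → February 4, 2108.
Advancing 600 days from February 4, 2108:
February has 29 days, so 29 − 4 = 25 days remain after February 4, 2108; 600 − 25 = 575 left.
March 2108 has 31 days: 575 − 31 = 544 left.
April 2108 has 30 days: 544 − 30 = 514 left.
May 2108 has 31 days: 514 − 31 = 483 left.
June 2108 has 30 days: 483 − 30 = 453 left.
July 2108 has 31 days: 453 − 31 = 422 left.
August 2108 has 31 days: 422 − 31 = 391 left.
September 2108 has 30 days: 391 − 30 = 361 left.
October 2108 has 31 days: 361 − 31 = 330 left.
November 2108 has 30 days: 330 − 30 = 300 left.
December 2108 has 31 days: 300 − 31 = 269 left.
January 2109 has 31 days: 269 − 31 = 238 left.
February 2109 has 28 days (2109 is not a leap year): 238 − 28 = 210 left.
March 2109 has 31 days: 210 − 31 = 179 left.
April 2109 has 30 days: 179 − 30 = 149 left.
May 2109 has 31 days: 149 − 31 = 118 left.
June 2109 has 30 days: 118 − 30 = 88 left.
July 2109 has 31 days: 88 − 31 = 57 left.
August 2109 has 31 days: 57 − 31 = 26 left.
26 days into September 2109 → September 26, 2109.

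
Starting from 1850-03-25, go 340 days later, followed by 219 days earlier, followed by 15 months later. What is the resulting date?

October 24, 1851

Adding 340 days from March 25, 1850:
March has 31 days, so 31 − 25 = 6 days remain after March 25, 1850; 340 − 6 = 334 left.
April 1850 has 30 days: 334 − 30 = 304 left.
May 1850 has 31 days: 304 − 31 = 273 left.
June 1850 has 30 days: 273 − 30 = 243 left.
July 1850 has 31 days: 243 − 31 = 212 left.
August 1850 has 31 days: 212 − 31 = 181 left.
September 1850 has 30 days: 181 − 30 = 151 left.
October 1850 has 31 days: 151 − 31 = 120 left.
November 1850 has 30 days: 120 − 30 = 90 left.
December 1850 has 31 days: 90 − 31 = 59 left.
January 1851 has 31 days: 59 − 31 = 28 left.
28 days into February 1851 → February 28, 1851.
Counting back 219 days from February 28, 1851:
Going back 28 days from February 28, 1851 reaches the end of the previous month; 219 − 28 = 191 left.
January 1851 has 31 days: 191 − 31 = 160 left.
December 1850 has 31 days: 160 − 31 = 129 left.
November 1850 has 30 days: 129 − 30 = 99 left.
October 1850 has 31 days: 99 − 31 = 68 left.
September 1850 has 30 days: 68 − 30 = 38 left.
August 1850 has 31 days: 38 − 31 = 7 left.
July 1850 has 31 days; 31 − 7 = 24 → July 24, 1850.
Advancing 15 months from July 24, 1850:
month 7 + 15 = 22, which is month 10 of year 1851 → October 1851.
Day 24 is valid in October, giving October 24, 1851.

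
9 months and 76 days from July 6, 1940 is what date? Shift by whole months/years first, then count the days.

Counting forward 9 months and 76 days from July 6, 1940: first the month/year part, then the days.
month 7 + 9 = 16, which is month 4 of year 1941 → April 1941.
Day 6 is valid in April, giving April 6, 1941.
Now add 76 days from April 6, 1941.
April has 30 days, so 30 − 6 = 24 days remain after April 6, 1941; 76 − 24 = 52 left.
May 1941 has 31 days: 52 − 31 = 21 left.
21 days into June 1941 → June 21, 1941.

June 21, 1941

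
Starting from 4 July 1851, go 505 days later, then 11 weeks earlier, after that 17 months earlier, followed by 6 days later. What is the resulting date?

Adding 505 days from July 4, 1851:
July has 31 days, so 31 − 4 = 27 days remain after July 4, 1851; 505 − 27 = 478 left.
August 1851 has 31 days: 478 − 31 = 447 left.
September 1851 has 30 days: 447 − 30 = 417 left.
October 1851 has 31 days: 417 − 31 = 386 left.
November 1851 has 30 days: 386 − 30 = 356 left.
December 1851 has 31 days: 356 − 31 = 325 left.
January 1852 has 31 days: 325 − 31 = 294 left.
February 1852 has 29 days (1852 is a leap year): 294 − 29 = 265 left.
March 1852 has 31 days: 265 − 31 = 234 left.
April 1852 has 30 days: 234 − 30 = 204 left.
May 1852 has 31 days: 204 − 31 = 173 left.
June 1852 has 30 days: 173 − 30 = 143 left.
July 1852 has 31 days: 143 − 31 = 112 left.
August 1852 has 31 days: 112 − 31 = 81 left.
September 1852 has 30 days: 81 − 30 = 51 left.
October 1852 has 31 days: 51 − 31 = 20 left.
20 days into November 1852 → November 20, 1852.
Counting back 11 weeks (= 77 days) from November 20, 1852:
Going back 20 days from November 20, 1852 reaches the end of the previous month; 77 − 20 = 57 left.
October 1852 has 31 days: 57 − 31 = 26 left.
September 1852 has 30 days; 30 − 26 = 4 → September 4, 1852.
Going back 17 months from September 4, 1852:
month 9 − 17 = -8, which is month 4 of year 1851 → April 1851.
Day 4 is valid in April, giving April 4, 1851.
Advancing 6 days from April 4, 1851:
April has 30 days; 4 + 6 = 10, still in April.

April 10, 1851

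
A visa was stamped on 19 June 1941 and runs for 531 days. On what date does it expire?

December 2, 1942

Advancing 531 days from June 19, 1941.
June has 30 days, so 30 − 19 = 11 days remain after June 19, 1941; 531 − 11 = 520 left.
July 1941 has 31 days: 520 − 31 = 489 left.
August 1941 has 31 days: 489 − 31 = 458 left.
September 1941 has 30 days: 458 − 30 = 428 left.
October 1941 has 31 days: 428 − 31 = 397 left.
November 1941 has 30 days: 397 − 30 = 367 left.
December 1941 has 31 days: 367 − 31 = 336 left.
January 1942 has 31 days: 336 − 31 = 305 left.
February 1942 has 28 days (1942 is not a leap year): 305 − 28 = 277 left.
March 1942 has 31 days: 277 − 31 = 246 left.
April 1942 has 30 days: 246 − 30 = 216 left.
May 1942 has 31 days: 216 − 31 = 185 left.
June 1942 has 30 days: 185 − 30 = 155 left.
July 1942 has 31 days: 155 − 31 = 124 left.
August 1942 has 31 days: 124 − 31 = 93 left.
September 1942 has 30 days: 93 − 30 = 63 left.
October 1942 has 31 days: 63 − 31 = 32 left.
November 1942 has 30 days: 32 − 30 = 2 left.
2 days into December 1942 → December 2, 1942.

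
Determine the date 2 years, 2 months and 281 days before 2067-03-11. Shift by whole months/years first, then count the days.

April 5, 2064

Counting back 2 years, 2 months and 281 days from March 11, 2067: first the month/year part, then the days.
-2 years → 2065; month 3 − 2 = 1 → January 2065.
Day 11 is valid in January, giving January 11, 2065.
Now subtract 281 days from January 11, 2065.
Going back 11 days from January 11, 2065 reaches the end of the previous month; 281 − 11 = 270 left.
December 2064 has 31 days: 270 − 31 = 239 left.
November 2064 has 30 days: 239 − 30 = 209 left.
October 2064 has 31 days: 209 − 31 = 178 left.
September 2064 has 30 days: 178 − 30 = 148 left.
August 2064 has 31 days: 148 − 31 = 117 left.
July 2064 has 31 days: 117 − 31 = 86 left.
June 2064 has 30 days: 86 − 30 = 56 left.
May 2064 has 31 days: 56 − 31 = 25 left.
April 2064 has 30 days; 30 − 25 = 5 → April 5, 2064.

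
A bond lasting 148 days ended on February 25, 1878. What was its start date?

September 30, 1877

Subtracting 148 days from February 25, 1878.
Going back 25 days from February 25, 1878 reaches the end of the previous month; 148 − 25 = 123 left.
January 1878 has 31 days: 123 − 31 = 92 left.
December 1877 has 31 days: 92 − 31 = 61 left.
November 1877 has 30 days: 61 − 30 = 31 left.
October 1877 has 31 days: 31 − 31 = 0 left.
September 1877 has 30 days; 30 − 0 = 30 → September 30, 1877.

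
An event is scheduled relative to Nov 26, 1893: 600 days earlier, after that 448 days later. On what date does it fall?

June 27, 1893

Subtracting 600 days from November 26, 1893:
Going back 26 days from November 26, 1893 reaches the end of the previous month; 600 − 26 = 574 left.
October 1893 has 31 days: 574 − 31 = 543 left.
September 1893 has 30 days: 543 − 30 = 513 left.
August 1893 has 31 days: 513 − 31 = 482 left.
July 1893 has 31 days: 482 − 31 = 451 left.
June 1893 has 30 days: 451 − 30 = 421 left.
May 1893 has 31 days: 421 − 31 = 390 left.
April 1893 has 30 days: 390 − 30 = 360 left.
March 1893 has 31 days: 360 − 31 = 329 left.
February 1893 has 28 days (1893 is not a leap year): 329 − 28 = 301 left.
January 1893 has 31 days: 301 − 31 = 270 left.
December 1892 has 31 days: 270 − 31 = 239 left.
November 1892 has 30 days: 239 − 30 = 209 left.
October 1892 has 31 days: 209 − 31 = 178 left.
September 1892 has 30 days: 178 − 30 = 148 left.
August 1892 has 31 days: 148 − 31 = 117 left.
July 1892 has 31 days: 117 − 31 = 86 left.
June 1892 has 30 days: 86 − 30 = 56 left.
May 1892 has 31 days: 56 − 31 = 25 left.
April 1892 has 30 days; 30 − 25 = 5 → April 5, 1892.
Counting forward 448 days from April 5, 1892:
April has 30 days, so 30 − 5 = 25 days remain after April 5, 1892; 448 − 25 = 423 left.
May 1892 has 31 days: 423 − 31 = 392 left.
June 1892 has 30 days: 392 − 30 = 362 left.
July 1892 has 31 days: 362 − 31 = 331 left.
August 1892 has 31 days: 331 − 31 = 300 left.
September 1892 has 30 days: 300 − 30 = 270 left.
October 1892 has 31 days: 270 − 31 = 239 left.
November 1892 has 30 days: 239 − 30 = 209 left.
December 1892 has 31 days: 209 − 31 = 178 left.
January 1893 has 31 days: 178 − 31 = 147 left.
February 1893 has 28 days (1893 is not a leap year): 147 − 28 = 119 left.
March 1893 has 31 days: 119 − 31 = 88 left.
April 1893 has 30 days: 88 − 30 = 58 left.
May 1893 has 31 days: 58 − 31 = 27 left.
27 days into June 1893 → June 27, 1893.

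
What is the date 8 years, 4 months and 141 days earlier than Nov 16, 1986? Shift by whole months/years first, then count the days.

February 25, 1978

Going back 8 years, 4 months and 141 days from November 16, 1986: first the month/year part, then the days.
-8 years → 1978; month 11 − 4 = 7 → July 1978.
Day 16 is valid in July, giving July 16, 1978.
Now subtract 141 days from July 16, 1978.
Going back 16 days from July 16, 1978 reaches the end of the previous month; 141 − 16 = 125 left.
June 1978 has 30 days: 125 − 30 = 95 left.
May 1978 has 31 days: 95 − 31 = 64 left.
April 1978 has 30 days: 64 − 30 = 34 left.
March 1978 has 31 days: 34 − 31 = 3 left.
February 1978 has 28 days; 28 − 3 = 25 → February 25, 1978.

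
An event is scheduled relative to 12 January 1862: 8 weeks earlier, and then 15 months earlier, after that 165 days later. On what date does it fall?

Counting back 8 weeks (= 56 days) from January 12, 1862:
Going back 12 days from January 12, 1862 reaches the end of the previous month; 56 − 12 = 44 left.
December 1861 has 31 days: 44 − 31 = 13 left.
November 1861 has 30 days; 30 − 13 = 17 → November 17, 1861.
Counting back 15 months from November 17, 1861:
month 11 − 15 = -4, which is month 8 of year 1860 → August 1860.
Day 17 is valid in August, giving August 17, 1860.
Adding 165 days from August 17, 1860:
August has 31 days, so 31 − 17 = 14 days remain after August 17, 1860; 165 − 14 = 151 left.
September 1860 has 30 days: 151 − 30 = 121 left.
October 1860 has 31 days: 121 − 31 = 90 left.
November 1860 has 30 days: 90 − 30 = 60 left.
December 1860 has 31 days: 60 − 31 = 29 left.
29 days into January 1861 → January 29, 1861.

January 29, 1861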